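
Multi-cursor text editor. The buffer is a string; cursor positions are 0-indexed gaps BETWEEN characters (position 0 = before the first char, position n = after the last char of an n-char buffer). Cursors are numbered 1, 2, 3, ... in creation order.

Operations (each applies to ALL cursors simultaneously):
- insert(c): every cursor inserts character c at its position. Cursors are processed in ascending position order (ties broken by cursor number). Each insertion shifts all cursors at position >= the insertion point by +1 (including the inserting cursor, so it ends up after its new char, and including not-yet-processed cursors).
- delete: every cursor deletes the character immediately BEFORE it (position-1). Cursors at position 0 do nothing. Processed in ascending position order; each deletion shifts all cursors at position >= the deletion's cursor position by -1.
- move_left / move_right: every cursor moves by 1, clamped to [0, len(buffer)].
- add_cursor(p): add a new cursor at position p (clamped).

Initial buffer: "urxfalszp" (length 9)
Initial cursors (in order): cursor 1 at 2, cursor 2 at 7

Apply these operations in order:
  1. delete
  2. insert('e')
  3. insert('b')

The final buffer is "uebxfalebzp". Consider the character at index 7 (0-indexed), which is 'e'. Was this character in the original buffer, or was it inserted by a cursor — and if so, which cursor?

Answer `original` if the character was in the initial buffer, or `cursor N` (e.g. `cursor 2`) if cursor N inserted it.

Answer: cursor 2

Derivation:
After op 1 (delete): buffer="uxfalzp" (len 7), cursors c1@1 c2@5, authorship .......
After op 2 (insert('e')): buffer="uexfalezp" (len 9), cursors c1@2 c2@7, authorship .1....2..
After op 3 (insert('b')): buffer="uebxfalebzp" (len 11), cursors c1@3 c2@9, authorship .11....22..
Authorship (.=original, N=cursor N): . 1 1 . . . . 2 2 . .
Index 7: author = 2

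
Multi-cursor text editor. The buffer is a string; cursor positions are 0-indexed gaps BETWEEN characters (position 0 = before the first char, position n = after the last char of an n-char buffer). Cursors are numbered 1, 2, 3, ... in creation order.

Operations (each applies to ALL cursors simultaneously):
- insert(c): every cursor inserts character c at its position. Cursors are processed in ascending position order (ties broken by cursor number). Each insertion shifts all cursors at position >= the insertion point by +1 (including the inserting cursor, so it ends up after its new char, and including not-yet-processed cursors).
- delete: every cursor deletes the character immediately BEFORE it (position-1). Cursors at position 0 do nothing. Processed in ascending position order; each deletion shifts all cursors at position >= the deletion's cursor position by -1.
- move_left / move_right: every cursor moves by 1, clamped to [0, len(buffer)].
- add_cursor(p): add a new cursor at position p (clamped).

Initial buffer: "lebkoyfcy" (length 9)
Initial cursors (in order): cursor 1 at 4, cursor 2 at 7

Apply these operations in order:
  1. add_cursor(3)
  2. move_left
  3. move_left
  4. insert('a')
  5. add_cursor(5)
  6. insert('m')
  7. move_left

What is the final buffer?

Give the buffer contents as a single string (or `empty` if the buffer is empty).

After op 1 (add_cursor(3)): buffer="lebkoyfcy" (len 9), cursors c3@3 c1@4 c2@7, authorship .........
After op 2 (move_left): buffer="lebkoyfcy" (len 9), cursors c3@2 c1@3 c2@6, authorship .........
After op 3 (move_left): buffer="lebkoyfcy" (len 9), cursors c3@1 c1@2 c2@5, authorship .........
After op 4 (insert('a')): buffer="laeabkoayfcy" (len 12), cursors c3@2 c1@4 c2@8, authorship .3.1...2....
After op 5 (add_cursor(5)): buffer="laeabkoayfcy" (len 12), cursors c3@2 c1@4 c4@5 c2@8, authorship .3.1...2....
After op 6 (insert('m')): buffer="lameambmkoamyfcy" (len 16), cursors c3@3 c1@6 c4@8 c2@12, authorship .33.11.4..22....
After op 7 (move_left): buffer="lameambmkoamyfcy" (len 16), cursors c3@2 c1@5 c4@7 c2@11, authorship .33.11.4..22....

Answer: lameambmkoamyfcy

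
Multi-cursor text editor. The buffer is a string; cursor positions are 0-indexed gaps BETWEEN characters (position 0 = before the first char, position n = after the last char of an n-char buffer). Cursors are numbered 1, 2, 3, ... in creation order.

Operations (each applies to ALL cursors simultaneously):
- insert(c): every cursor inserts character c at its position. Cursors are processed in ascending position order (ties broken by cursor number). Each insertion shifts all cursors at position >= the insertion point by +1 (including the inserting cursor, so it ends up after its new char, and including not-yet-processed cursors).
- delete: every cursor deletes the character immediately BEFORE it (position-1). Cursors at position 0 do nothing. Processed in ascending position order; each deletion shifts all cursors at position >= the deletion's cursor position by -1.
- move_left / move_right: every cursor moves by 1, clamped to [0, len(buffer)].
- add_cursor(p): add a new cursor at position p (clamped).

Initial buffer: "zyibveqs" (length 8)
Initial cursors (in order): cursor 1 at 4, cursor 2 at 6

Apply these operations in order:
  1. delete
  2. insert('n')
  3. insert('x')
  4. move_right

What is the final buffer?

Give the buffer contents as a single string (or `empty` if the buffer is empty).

Answer: zyinxvnxqs

Derivation:
After op 1 (delete): buffer="zyivqs" (len 6), cursors c1@3 c2@4, authorship ......
After op 2 (insert('n')): buffer="zyinvnqs" (len 8), cursors c1@4 c2@6, authorship ...1.2..
After op 3 (insert('x')): buffer="zyinxvnxqs" (len 10), cursors c1@5 c2@8, authorship ...11.22..
After op 4 (move_right): buffer="zyinxvnxqs" (len 10), cursors c1@6 c2@9, authorship ...11.22..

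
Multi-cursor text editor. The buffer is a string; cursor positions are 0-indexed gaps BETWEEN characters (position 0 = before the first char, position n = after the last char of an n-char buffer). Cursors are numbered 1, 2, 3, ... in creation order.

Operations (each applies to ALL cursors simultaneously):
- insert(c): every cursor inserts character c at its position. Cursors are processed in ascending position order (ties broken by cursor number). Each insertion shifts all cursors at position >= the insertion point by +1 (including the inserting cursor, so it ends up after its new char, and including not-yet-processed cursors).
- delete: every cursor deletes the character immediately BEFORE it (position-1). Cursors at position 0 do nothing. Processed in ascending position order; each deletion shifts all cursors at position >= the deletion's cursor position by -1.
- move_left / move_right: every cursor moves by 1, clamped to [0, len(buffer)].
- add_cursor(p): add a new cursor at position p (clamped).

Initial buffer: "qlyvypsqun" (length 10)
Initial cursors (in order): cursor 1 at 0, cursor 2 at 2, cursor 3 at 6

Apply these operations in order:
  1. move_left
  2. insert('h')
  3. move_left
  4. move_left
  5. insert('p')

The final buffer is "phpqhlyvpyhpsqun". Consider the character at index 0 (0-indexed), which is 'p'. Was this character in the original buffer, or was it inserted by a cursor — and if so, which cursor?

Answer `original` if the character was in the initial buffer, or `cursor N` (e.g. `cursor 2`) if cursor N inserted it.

Answer: cursor 1

Derivation:
After op 1 (move_left): buffer="qlyvypsqun" (len 10), cursors c1@0 c2@1 c3@5, authorship ..........
After op 2 (insert('h')): buffer="hqhlyvyhpsqun" (len 13), cursors c1@1 c2@3 c3@8, authorship 1.2....3.....
After op 3 (move_left): buffer="hqhlyvyhpsqun" (len 13), cursors c1@0 c2@2 c3@7, authorship 1.2....3.....
After op 4 (move_left): buffer="hqhlyvyhpsqun" (len 13), cursors c1@0 c2@1 c3@6, authorship 1.2....3.....
After op 5 (insert('p')): buffer="phpqhlyvpyhpsqun" (len 16), cursors c1@1 c2@3 c3@9, authorship 112.2...3.3.....
Authorship (.=original, N=cursor N): 1 1 2 . 2 . . . 3 . 3 . . . . .
Index 0: author = 1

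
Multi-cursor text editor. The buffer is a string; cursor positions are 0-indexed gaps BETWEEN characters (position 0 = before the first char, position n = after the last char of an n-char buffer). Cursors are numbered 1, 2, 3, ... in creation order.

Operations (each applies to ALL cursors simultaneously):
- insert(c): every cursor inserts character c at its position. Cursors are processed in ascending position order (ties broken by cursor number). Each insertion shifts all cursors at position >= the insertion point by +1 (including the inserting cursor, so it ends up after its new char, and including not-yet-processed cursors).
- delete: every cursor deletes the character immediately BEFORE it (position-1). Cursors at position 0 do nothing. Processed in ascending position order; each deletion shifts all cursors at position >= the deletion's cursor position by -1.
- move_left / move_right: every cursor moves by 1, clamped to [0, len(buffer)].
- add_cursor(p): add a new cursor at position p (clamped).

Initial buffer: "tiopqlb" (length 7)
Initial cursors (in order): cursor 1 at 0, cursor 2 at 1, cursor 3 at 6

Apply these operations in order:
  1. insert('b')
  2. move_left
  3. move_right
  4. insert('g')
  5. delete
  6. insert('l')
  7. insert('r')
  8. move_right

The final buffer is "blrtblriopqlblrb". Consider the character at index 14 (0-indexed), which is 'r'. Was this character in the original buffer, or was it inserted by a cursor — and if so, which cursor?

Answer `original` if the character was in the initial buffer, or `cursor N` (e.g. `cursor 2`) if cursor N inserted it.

After op 1 (insert('b')): buffer="btbiopqlbb" (len 10), cursors c1@1 c2@3 c3@9, authorship 1.2.....3.
After op 2 (move_left): buffer="btbiopqlbb" (len 10), cursors c1@0 c2@2 c3@8, authorship 1.2.....3.
After op 3 (move_right): buffer="btbiopqlbb" (len 10), cursors c1@1 c2@3 c3@9, authorship 1.2.....3.
After op 4 (insert('g')): buffer="bgtbgiopqlbgb" (len 13), cursors c1@2 c2@5 c3@12, authorship 11.22.....33.
After op 5 (delete): buffer="btbiopqlbb" (len 10), cursors c1@1 c2@3 c3@9, authorship 1.2.....3.
After op 6 (insert('l')): buffer="bltbliopqlblb" (len 13), cursors c1@2 c2@5 c3@12, authorship 11.22.....33.
After op 7 (insert('r')): buffer="blrtblriopqlblrb" (len 16), cursors c1@3 c2@7 c3@15, authorship 111.222.....333.
After op 8 (move_right): buffer="blrtblriopqlblrb" (len 16), cursors c1@4 c2@8 c3@16, authorship 111.222.....333.
Authorship (.=original, N=cursor N): 1 1 1 . 2 2 2 . . . . . 3 3 3 .
Index 14: author = 3

Answer: cursor 3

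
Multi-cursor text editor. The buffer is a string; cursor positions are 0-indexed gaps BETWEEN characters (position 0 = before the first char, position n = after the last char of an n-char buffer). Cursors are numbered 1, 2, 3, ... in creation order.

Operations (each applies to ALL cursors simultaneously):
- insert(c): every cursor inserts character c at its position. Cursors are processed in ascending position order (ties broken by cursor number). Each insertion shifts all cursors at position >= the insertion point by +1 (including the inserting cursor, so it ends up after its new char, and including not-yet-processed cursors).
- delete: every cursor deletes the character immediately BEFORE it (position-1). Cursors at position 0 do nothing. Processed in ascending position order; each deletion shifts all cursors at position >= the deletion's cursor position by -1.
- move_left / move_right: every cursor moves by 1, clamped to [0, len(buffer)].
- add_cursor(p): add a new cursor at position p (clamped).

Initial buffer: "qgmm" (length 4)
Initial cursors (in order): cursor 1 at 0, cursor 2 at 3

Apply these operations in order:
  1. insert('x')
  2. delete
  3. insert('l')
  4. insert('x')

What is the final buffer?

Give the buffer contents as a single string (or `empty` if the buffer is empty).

Answer: lxqgmlxm

Derivation:
After op 1 (insert('x')): buffer="xqgmxm" (len 6), cursors c1@1 c2@5, authorship 1...2.
After op 2 (delete): buffer="qgmm" (len 4), cursors c1@0 c2@3, authorship ....
After op 3 (insert('l')): buffer="lqgmlm" (len 6), cursors c1@1 c2@5, authorship 1...2.
After op 4 (insert('x')): buffer="lxqgmlxm" (len 8), cursors c1@2 c2@7, authorship 11...22.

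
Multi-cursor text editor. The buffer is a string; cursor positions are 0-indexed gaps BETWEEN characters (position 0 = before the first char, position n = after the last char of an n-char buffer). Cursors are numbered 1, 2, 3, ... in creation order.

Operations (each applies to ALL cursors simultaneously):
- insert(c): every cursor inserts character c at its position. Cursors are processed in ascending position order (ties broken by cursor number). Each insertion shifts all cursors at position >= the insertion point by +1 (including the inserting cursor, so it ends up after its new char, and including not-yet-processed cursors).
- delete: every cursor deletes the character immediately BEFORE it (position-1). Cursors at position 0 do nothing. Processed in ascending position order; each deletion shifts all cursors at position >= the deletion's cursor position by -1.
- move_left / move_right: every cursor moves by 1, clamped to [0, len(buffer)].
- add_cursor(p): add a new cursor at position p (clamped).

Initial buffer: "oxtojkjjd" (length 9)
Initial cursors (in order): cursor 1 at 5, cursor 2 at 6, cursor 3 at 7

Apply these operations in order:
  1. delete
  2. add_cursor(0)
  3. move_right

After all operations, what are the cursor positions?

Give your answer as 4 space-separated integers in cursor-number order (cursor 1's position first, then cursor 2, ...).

Answer: 5 5 5 1

Derivation:
After op 1 (delete): buffer="oxtojd" (len 6), cursors c1@4 c2@4 c3@4, authorship ......
After op 2 (add_cursor(0)): buffer="oxtojd" (len 6), cursors c4@0 c1@4 c2@4 c3@4, authorship ......
After op 3 (move_right): buffer="oxtojd" (len 6), cursors c4@1 c1@5 c2@5 c3@5, authorship ......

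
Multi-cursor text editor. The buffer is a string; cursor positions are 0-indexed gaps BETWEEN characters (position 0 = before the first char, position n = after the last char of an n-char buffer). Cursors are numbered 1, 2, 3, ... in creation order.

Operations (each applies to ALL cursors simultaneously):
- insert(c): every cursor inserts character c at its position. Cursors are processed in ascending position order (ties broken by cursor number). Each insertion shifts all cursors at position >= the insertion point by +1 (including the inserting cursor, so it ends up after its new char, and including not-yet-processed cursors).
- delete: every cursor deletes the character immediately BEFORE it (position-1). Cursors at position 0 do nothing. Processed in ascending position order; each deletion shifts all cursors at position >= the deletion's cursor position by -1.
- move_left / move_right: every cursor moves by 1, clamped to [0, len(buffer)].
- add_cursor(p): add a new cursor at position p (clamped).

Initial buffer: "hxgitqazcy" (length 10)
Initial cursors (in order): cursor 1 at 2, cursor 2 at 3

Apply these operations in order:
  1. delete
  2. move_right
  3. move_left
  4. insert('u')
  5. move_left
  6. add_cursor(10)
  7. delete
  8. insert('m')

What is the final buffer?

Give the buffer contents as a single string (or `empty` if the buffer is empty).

Answer: mmuitqazcm

Derivation:
After op 1 (delete): buffer="hitqazcy" (len 8), cursors c1@1 c2@1, authorship ........
After op 2 (move_right): buffer="hitqazcy" (len 8), cursors c1@2 c2@2, authorship ........
After op 3 (move_left): buffer="hitqazcy" (len 8), cursors c1@1 c2@1, authorship ........
After op 4 (insert('u')): buffer="huuitqazcy" (len 10), cursors c1@3 c2@3, authorship .12.......
After op 5 (move_left): buffer="huuitqazcy" (len 10), cursors c1@2 c2@2, authorship .12.......
After op 6 (add_cursor(10)): buffer="huuitqazcy" (len 10), cursors c1@2 c2@2 c3@10, authorship .12.......
After op 7 (delete): buffer="uitqazc" (len 7), cursors c1@0 c2@0 c3@7, authorship 2......
After op 8 (insert('m')): buffer="mmuitqazcm" (len 10), cursors c1@2 c2@2 c3@10, authorship 122......3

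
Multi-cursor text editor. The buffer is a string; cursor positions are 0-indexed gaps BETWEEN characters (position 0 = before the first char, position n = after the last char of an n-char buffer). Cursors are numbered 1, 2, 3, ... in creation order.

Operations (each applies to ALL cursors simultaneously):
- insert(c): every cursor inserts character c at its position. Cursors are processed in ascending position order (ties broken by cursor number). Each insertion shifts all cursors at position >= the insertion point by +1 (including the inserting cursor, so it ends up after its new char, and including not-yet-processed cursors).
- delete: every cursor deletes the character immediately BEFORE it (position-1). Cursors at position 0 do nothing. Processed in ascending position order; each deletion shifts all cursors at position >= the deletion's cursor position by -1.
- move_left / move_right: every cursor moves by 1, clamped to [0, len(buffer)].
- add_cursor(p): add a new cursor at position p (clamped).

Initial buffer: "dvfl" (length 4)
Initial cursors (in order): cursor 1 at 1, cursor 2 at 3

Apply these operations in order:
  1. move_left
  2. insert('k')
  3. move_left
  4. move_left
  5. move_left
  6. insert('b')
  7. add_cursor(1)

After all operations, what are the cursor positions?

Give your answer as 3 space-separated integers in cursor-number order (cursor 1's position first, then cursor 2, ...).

After op 1 (move_left): buffer="dvfl" (len 4), cursors c1@0 c2@2, authorship ....
After op 2 (insert('k')): buffer="kdvkfl" (len 6), cursors c1@1 c2@4, authorship 1..2..
After op 3 (move_left): buffer="kdvkfl" (len 6), cursors c1@0 c2@3, authorship 1..2..
After op 4 (move_left): buffer="kdvkfl" (len 6), cursors c1@0 c2@2, authorship 1..2..
After op 5 (move_left): buffer="kdvkfl" (len 6), cursors c1@0 c2@1, authorship 1..2..
After op 6 (insert('b')): buffer="bkbdvkfl" (len 8), cursors c1@1 c2@3, authorship 112..2..
After op 7 (add_cursor(1)): buffer="bkbdvkfl" (len 8), cursors c1@1 c3@1 c2@3, authorship 112..2..

Answer: 1 3 1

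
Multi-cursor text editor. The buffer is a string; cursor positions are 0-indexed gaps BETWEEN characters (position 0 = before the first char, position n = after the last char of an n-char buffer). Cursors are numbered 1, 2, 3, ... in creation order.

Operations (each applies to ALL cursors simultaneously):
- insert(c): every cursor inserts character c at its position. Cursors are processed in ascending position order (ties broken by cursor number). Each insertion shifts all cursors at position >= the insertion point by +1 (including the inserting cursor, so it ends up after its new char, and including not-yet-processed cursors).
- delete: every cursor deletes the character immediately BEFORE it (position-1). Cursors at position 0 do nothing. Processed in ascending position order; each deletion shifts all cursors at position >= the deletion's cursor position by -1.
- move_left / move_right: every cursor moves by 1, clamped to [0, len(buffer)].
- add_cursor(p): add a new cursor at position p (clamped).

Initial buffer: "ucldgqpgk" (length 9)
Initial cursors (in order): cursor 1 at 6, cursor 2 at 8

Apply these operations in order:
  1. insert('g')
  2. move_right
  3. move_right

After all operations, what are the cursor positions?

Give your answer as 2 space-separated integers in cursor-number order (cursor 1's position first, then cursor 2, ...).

After op 1 (insert('g')): buffer="ucldgqgpggk" (len 11), cursors c1@7 c2@10, authorship ......1..2.
After op 2 (move_right): buffer="ucldgqgpggk" (len 11), cursors c1@8 c2@11, authorship ......1..2.
After op 3 (move_right): buffer="ucldgqgpggk" (len 11), cursors c1@9 c2@11, authorship ......1..2.

Answer: 9 11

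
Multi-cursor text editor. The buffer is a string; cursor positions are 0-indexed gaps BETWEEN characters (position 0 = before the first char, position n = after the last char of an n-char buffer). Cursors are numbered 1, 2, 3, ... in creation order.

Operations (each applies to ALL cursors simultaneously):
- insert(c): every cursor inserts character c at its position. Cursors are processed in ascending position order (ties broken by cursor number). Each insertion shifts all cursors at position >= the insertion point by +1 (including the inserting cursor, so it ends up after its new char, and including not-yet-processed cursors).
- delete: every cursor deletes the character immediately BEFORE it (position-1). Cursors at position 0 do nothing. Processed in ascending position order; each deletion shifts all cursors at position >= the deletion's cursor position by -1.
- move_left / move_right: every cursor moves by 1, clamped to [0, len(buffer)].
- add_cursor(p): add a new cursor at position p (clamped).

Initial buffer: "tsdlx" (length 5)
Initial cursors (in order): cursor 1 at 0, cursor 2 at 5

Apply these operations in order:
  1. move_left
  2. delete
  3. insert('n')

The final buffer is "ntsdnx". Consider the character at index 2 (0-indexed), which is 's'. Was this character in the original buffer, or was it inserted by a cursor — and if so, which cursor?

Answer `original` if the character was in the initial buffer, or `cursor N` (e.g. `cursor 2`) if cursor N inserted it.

After op 1 (move_left): buffer="tsdlx" (len 5), cursors c1@0 c2@4, authorship .....
After op 2 (delete): buffer="tsdx" (len 4), cursors c1@0 c2@3, authorship ....
After op 3 (insert('n')): buffer="ntsdnx" (len 6), cursors c1@1 c2@5, authorship 1...2.
Authorship (.=original, N=cursor N): 1 . . . 2 .
Index 2: author = original

Answer: original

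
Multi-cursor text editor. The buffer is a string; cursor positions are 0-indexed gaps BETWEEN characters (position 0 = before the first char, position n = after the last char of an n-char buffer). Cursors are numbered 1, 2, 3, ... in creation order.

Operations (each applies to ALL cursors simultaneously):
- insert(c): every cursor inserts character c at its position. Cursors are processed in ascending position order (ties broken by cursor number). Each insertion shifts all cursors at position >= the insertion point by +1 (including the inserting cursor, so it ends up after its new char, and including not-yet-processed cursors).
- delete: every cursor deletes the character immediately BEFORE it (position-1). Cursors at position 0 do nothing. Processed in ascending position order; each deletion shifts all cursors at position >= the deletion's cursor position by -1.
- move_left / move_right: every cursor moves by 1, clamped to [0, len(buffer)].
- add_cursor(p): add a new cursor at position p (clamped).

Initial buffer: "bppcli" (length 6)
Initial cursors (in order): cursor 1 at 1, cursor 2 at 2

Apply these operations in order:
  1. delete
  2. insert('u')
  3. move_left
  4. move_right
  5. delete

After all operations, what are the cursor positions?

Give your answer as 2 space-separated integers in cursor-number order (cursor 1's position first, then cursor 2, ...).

Answer: 0 0

Derivation:
After op 1 (delete): buffer="pcli" (len 4), cursors c1@0 c2@0, authorship ....
After op 2 (insert('u')): buffer="uupcli" (len 6), cursors c1@2 c2@2, authorship 12....
After op 3 (move_left): buffer="uupcli" (len 6), cursors c1@1 c2@1, authorship 12....
After op 4 (move_right): buffer="uupcli" (len 6), cursors c1@2 c2@2, authorship 12....
After op 5 (delete): buffer="pcli" (len 4), cursors c1@0 c2@0, authorship ....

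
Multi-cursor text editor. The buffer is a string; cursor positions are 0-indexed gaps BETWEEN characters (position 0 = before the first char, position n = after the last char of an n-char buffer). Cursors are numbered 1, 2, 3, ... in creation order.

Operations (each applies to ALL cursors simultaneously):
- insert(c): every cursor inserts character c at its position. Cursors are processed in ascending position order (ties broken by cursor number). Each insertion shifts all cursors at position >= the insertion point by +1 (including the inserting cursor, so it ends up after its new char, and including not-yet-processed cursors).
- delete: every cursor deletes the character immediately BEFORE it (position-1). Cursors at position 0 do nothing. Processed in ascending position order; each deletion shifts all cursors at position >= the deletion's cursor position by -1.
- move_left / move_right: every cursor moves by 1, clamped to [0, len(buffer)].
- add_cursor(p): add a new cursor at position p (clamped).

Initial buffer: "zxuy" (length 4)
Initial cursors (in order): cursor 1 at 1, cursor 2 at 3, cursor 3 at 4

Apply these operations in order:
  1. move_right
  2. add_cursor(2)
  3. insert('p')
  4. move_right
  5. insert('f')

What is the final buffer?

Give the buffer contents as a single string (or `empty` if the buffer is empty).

After op 1 (move_right): buffer="zxuy" (len 4), cursors c1@2 c2@4 c3@4, authorship ....
After op 2 (add_cursor(2)): buffer="zxuy" (len 4), cursors c1@2 c4@2 c2@4 c3@4, authorship ....
After op 3 (insert('p')): buffer="zxppuypp" (len 8), cursors c1@4 c4@4 c2@8 c3@8, authorship ..14..23
After op 4 (move_right): buffer="zxppuypp" (len 8), cursors c1@5 c4@5 c2@8 c3@8, authorship ..14..23
After op 5 (insert('f')): buffer="zxppuffyppff" (len 12), cursors c1@7 c4@7 c2@12 c3@12, authorship ..14.14.2323

Answer: zxppuffyppff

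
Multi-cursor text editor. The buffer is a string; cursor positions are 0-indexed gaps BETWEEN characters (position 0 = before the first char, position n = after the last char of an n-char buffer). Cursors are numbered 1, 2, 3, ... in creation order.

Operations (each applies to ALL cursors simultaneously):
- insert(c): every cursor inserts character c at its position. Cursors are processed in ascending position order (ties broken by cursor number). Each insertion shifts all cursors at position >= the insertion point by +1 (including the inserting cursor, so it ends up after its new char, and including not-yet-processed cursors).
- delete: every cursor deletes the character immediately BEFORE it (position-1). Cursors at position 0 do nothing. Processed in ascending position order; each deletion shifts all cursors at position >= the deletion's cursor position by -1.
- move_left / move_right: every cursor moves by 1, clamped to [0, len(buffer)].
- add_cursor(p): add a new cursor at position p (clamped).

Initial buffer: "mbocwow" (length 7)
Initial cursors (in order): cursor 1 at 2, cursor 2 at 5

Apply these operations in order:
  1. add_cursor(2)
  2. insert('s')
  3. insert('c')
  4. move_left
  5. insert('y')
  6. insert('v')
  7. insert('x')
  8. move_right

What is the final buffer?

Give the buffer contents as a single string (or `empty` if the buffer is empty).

Answer: mbsscyyvvxxcocwsyvxcow

Derivation:
After op 1 (add_cursor(2)): buffer="mbocwow" (len 7), cursors c1@2 c3@2 c2@5, authorship .......
After op 2 (insert('s')): buffer="mbssocwsow" (len 10), cursors c1@4 c3@4 c2@8, authorship ..13...2..
After op 3 (insert('c')): buffer="mbssccocwscow" (len 13), cursors c1@6 c3@6 c2@11, authorship ..1313...22..
After op 4 (move_left): buffer="mbssccocwscow" (len 13), cursors c1@5 c3@5 c2@10, authorship ..1313...22..
After op 5 (insert('y')): buffer="mbsscyycocwsycow" (len 16), cursors c1@7 c3@7 c2@13, authorship ..131133...222..
After op 6 (insert('v')): buffer="mbsscyyvvcocwsyvcow" (len 19), cursors c1@9 c3@9 c2@16, authorship ..13113133...2222..
After op 7 (insert('x')): buffer="mbsscyyvvxxcocwsyvxcow" (len 22), cursors c1@11 c3@11 c2@19, authorship ..1311313133...22222..
After op 8 (move_right): buffer="mbsscyyvvxxcocwsyvxcow" (len 22), cursors c1@12 c3@12 c2@20, authorship ..1311313133...22222..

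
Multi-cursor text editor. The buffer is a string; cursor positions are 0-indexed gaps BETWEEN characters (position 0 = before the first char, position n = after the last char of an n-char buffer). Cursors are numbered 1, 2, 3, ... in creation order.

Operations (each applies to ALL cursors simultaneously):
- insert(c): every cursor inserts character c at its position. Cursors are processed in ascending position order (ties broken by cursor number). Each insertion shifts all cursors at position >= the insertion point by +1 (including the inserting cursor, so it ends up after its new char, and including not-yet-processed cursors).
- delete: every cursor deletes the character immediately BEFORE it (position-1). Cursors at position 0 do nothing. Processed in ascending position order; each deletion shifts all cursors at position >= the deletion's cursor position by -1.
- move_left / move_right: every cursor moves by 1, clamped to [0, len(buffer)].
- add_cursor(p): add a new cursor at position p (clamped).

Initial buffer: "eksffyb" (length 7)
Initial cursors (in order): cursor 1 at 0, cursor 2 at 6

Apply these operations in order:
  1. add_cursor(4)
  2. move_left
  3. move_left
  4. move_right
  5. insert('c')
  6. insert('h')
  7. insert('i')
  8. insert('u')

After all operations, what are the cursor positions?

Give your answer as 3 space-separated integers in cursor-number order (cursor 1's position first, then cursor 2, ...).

After op 1 (add_cursor(4)): buffer="eksffyb" (len 7), cursors c1@0 c3@4 c2@6, authorship .......
After op 2 (move_left): buffer="eksffyb" (len 7), cursors c1@0 c3@3 c2@5, authorship .......
After op 3 (move_left): buffer="eksffyb" (len 7), cursors c1@0 c3@2 c2@4, authorship .......
After op 4 (move_right): buffer="eksffyb" (len 7), cursors c1@1 c3@3 c2@5, authorship .......
After op 5 (insert('c')): buffer="eckscffcyb" (len 10), cursors c1@2 c3@5 c2@8, authorship .1..3..2..
After op 6 (insert('h')): buffer="echkschffchyb" (len 13), cursors c1@3 c3@7 c2@11, authorship .11..33..22..
After op 7 (insert('i')): buffer="echikschiffchiyb" (len 16), cursors c1@4 c3@9 c2@14, authorship .111..333..222..
After op 8 (insert('u')): buffer="echiukschiuffchiuyb" (len 19), cursors c1@5 c3@11 c2@17, authorship .1111..3333..2222..

Answer: 5 17 11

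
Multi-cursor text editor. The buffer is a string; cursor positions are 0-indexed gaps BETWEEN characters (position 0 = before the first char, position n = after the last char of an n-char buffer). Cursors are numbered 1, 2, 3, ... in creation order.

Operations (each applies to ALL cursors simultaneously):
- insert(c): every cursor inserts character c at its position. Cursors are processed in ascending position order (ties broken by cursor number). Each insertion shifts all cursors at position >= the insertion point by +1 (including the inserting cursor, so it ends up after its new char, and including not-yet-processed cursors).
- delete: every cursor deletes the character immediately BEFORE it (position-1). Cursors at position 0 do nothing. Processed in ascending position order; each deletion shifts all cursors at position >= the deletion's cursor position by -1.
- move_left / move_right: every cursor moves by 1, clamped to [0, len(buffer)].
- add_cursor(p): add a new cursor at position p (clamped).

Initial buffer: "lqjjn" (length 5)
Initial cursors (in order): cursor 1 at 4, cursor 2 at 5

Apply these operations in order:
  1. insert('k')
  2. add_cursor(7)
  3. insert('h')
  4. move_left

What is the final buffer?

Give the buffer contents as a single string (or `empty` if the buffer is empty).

Answer: lqjjkhnkhh

Derivation:
After op 1 (insert('k')): buffer="lqjjknk" (len 7), cursors c1@5 c2@7, authorship ....1.2
After op 2 (add_cursor(7)): buffer="lqjjknk" (len 7), cursors c1@5 c2@7 c3@7, authorship ....1.2
After op 3 (insert('h')): buffer="lqjjkhnkhh" (len 10), cursors c1@6 c2@10 c3@10, authorship ....11.223
After op 4 (move_left): buffer="lqjjkhnkhh" (len 10), cursors c1@5 c2@9 c3@9, authorship ....11.223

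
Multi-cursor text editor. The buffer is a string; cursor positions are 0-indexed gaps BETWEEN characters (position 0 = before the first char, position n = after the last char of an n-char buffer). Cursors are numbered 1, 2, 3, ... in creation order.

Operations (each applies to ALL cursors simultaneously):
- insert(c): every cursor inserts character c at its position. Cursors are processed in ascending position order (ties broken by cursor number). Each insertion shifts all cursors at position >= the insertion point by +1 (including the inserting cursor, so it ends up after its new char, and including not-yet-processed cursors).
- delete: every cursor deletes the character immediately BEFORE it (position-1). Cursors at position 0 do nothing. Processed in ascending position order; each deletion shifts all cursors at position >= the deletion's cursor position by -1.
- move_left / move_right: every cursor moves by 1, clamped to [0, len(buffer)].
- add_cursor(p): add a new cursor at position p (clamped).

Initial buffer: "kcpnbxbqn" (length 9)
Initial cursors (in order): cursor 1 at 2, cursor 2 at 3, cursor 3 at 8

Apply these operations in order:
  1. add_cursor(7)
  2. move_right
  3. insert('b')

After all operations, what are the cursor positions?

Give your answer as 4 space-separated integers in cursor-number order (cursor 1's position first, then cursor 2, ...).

After op 1 (add_cursor(7)): buffer="kcpnbxbqn" (len 9), cursors c1@2 c2@3 c4@7 c3@8, authorship .........
After op 2 (move_right): buffer="kcpnbxbqn" (len 9), cursors c1@3 c2@4 c4@8 c3@9, authorship .........
After op 3 (insert('b')): buffer="kcpbnbbxbqbnb" (len 13), cursors c1@4 c2@6 c4@11 c3@13, authorship ...1.2....4.3

Answer: 4 6 13 11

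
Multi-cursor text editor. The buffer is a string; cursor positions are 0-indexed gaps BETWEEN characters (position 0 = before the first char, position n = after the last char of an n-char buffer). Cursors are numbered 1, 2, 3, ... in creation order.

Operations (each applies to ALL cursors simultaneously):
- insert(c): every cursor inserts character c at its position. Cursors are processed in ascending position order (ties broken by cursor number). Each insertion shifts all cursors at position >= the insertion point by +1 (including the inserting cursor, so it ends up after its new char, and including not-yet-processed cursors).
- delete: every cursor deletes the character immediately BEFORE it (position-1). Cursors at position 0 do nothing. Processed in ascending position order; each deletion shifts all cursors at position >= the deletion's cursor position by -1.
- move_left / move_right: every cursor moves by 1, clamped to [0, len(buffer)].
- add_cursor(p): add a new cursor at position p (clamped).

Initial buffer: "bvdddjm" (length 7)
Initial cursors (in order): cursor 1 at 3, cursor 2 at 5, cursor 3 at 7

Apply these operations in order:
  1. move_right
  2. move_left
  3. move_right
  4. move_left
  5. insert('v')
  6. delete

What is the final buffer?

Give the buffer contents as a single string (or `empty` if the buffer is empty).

Answer: bvdddjm

Derivation:
After op 1 (move_right): buffer="bvdddjm" (len 7), cursors c1@4 c2@6 c3@7, authorship .......
After op 2 (move_left): buffer="bvdddjm" (len 7), cursors c1@3 c2@5 c3@6, authorship .......
After op 3 (move_right): buffer="bvdddjm" (len 7), cursors c1@4 c2@6 c3@7, authorship .......
After op 4 (move_left): buffer="bvdddjm" (len 7), cursors c1@3 c2@5 c3@6, authorship .......
After op 5 (insert('v')): buffer="bvdvddvjvm" (len 10), cursors c1@4 c2@7 c3@9, authorship ...1..2.3.
After op 6 (delete): buffer="bvdddjm" (len 7), cursors c1@3 c2@5 c3@6, authorship .......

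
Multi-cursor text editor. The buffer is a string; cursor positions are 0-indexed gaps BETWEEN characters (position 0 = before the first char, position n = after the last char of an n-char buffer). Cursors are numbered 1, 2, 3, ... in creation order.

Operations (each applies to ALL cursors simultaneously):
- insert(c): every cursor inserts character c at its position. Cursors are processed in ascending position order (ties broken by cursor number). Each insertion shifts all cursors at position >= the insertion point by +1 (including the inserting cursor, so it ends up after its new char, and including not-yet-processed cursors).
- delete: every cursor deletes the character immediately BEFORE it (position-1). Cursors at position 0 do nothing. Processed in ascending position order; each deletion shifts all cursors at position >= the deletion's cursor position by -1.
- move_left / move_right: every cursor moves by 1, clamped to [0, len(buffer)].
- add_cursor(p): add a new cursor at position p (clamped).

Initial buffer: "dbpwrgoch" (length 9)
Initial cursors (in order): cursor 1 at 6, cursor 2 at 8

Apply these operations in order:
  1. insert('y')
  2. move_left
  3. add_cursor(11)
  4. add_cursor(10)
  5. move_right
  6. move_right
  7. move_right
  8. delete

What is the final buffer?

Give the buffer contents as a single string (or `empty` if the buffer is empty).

Answer: dbpwrgy

Derivation:
After op 1 (insert('y')): buffer="dbpwrgyocyh" (len 11), cursors c1@7 c2@10, authorship ......1..2.
After op 2 (move_left): buffer="dbpwrgyocyh" (len 11), cursors c1@6 c2@9, authorship ......1..2.
After op 3 (add_cursor(11)): buffer="dbpwrgyocyh" (len 11), cursors c1@6 c2@9 c3@11, authorship ......1..2.
After op 4 (add_cursor(10)): buffer="dbpwrgyocyh" (len 11), cursors c1@6 c2@9 c4@10 c3@11, authorship ......1..2.
After op 5 (move_right): buffer="dbpwrgyocyh" (len 11), cursors c1@7 c2@10 c3@11 c4@11, authorship ......1..2.
After op 6 (move_right): buffer="dbpwrgyocyh" (len 11), cursors c1@8 c2@11 c3@11 c4@11, authorship ......1..2.
After op 7 (move_right): buffer="dbpwrgyocyh" (len 11), cursors c1@9 c2@11 c3@11 c4@11, authorship ......1..2.
After op 8 (delete): buffer="dbpwrgy" (len 7), cursors c1@7 c2@7 c3@7 c4@7, authorship ......1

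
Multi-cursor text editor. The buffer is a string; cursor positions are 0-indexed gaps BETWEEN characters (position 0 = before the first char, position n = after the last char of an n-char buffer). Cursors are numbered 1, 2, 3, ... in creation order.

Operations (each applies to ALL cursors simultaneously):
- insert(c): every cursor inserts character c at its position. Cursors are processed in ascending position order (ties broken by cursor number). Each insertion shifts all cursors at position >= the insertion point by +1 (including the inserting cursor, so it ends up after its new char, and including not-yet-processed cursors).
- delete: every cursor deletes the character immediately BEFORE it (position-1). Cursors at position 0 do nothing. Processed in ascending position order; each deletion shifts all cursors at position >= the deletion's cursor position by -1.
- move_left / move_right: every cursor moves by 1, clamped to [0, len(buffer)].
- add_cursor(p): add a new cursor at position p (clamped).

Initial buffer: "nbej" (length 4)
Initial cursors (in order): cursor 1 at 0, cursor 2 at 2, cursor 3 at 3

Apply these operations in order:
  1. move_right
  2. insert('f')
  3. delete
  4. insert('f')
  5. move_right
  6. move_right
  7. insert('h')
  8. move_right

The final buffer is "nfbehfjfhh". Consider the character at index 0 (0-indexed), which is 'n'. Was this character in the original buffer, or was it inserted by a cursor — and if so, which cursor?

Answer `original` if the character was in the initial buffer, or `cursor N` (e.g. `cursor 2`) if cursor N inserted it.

After op 1 (move_right): buffer="nbej" (len 4), cursors c1@1 c2@3 c3@4, authorship ....
After op 2 (insert('f')): buffer="nfbefjf" (len 7), cursors c1@2 c2@5 c3@7, authorship .1..2.3
After op 3 (delete): buffer="nbej" (len 4), cursors c1@1 c2@3 c3@4, authorship ....
After op 4 (insert('f')): buffer="nfbefjf" (len 7), cursors c1@2 c2@5 c3@7, authorship .1..2.3
After op 5 (move_right): buffer="nfbefjf" (len 7), cursors c1@3 c2@6 c3@7, authorship .1..2.3
After op 6 (move_right): buffer="nfbefjf" (len 7), cursors c1@4 c2@7 c3@7, authorship .1..2.3
After op 7 (insert('h')): buffer="nfbehfjfhh" (len 10), cursors c1@5 c2@10 c3@10, authorship .1..12.323
After op 8 (move_right): buffer="nfbehfjfhh" (len 10), cursors c1@6 c2@10 c3@10, authorship .1..12.323
Authorship (.=original, N=cursor N): . 1 . . 1 2 . 3 2 3
Index 0: author = original

Answer: original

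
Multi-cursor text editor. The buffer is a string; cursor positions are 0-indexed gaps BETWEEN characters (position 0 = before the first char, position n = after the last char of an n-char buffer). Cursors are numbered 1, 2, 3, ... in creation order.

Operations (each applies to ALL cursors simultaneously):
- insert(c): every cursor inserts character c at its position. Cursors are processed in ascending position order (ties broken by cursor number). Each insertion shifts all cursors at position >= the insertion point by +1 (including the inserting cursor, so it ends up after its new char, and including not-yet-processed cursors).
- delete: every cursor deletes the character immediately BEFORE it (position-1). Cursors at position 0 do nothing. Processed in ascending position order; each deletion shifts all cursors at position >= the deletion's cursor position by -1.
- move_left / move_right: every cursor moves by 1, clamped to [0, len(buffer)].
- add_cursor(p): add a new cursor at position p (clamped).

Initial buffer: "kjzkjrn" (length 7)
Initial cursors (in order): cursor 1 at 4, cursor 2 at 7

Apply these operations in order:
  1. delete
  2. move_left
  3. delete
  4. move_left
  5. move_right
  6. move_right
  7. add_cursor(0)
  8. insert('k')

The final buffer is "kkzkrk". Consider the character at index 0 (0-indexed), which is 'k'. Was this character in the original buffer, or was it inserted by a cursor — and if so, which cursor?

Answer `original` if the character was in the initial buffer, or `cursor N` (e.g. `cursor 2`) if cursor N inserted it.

Answer: cursor 3

Derivation:
After op 1 (delete): buffer="kjzjr" (len 5), cursors c1@3 c2@5, authorship .....
After op 2 (move_left): buffer="kjzjr" (len 5), cursors c1@2 c2@4, authorship .....
After op 3 (delete): buffer="kzr" (len 3), cursors c1@1 c2@2, authorship ...
After op 4 (move_left): buffer="kzr" (len 3), cursors c1@0 c2@1, authorship ...
After op 5 (move_right): buffer="kzr" (len 3), cursors c1@1 c2@2, authorship ...
After op 6 (move_right): buffer="kzr" (len 3), cursors c1@2 c2@3, authorship ...
After op 7 (add_cursor(0)): buffer="kzr" (len 3), cursors c3@0 c1@2 c2@3, authorship ...
After op 8 (insert('k')): buffer="kkzkrk" (len 6), cursors c3@1 c1@4 c2@6, authorship 3..1.2
Authorship (.=original, N=cursor N): 3 . . 1 . 2
Index 0: author = 3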